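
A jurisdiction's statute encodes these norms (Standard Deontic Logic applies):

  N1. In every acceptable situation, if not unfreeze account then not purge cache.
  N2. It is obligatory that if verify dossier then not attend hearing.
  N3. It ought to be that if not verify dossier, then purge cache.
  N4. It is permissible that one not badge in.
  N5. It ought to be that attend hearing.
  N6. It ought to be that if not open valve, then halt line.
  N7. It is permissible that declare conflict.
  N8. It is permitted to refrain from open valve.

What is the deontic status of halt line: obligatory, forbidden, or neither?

Neither

Premise 6 is O(¬open_valve → halt_line), but O(¬open_valve) is not derivable from the premises (the permission P(¬open_valve) asserts only ¬O(open_valve), not O(¬open_valve)), so it does not yield O(halt_line).
No premise or chain of K-axiom applications forces O(halt_line), and none forces O(¬halt_line). So halt_line is neither obligatory nor forbidden under these norms.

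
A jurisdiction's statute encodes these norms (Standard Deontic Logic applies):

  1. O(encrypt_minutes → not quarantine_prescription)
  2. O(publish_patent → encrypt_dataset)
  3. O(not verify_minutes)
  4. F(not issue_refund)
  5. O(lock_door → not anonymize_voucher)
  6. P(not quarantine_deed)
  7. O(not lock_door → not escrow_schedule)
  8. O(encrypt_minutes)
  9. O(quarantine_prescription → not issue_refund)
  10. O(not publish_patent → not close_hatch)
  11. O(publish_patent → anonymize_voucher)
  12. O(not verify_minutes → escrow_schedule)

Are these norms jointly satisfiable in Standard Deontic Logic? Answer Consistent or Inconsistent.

Consistent

Premise 9 is O(quarantine_prescription → not issue_refund), but O(quarantine_prescription) is not derivable from the premises, so it does not yield O(not issue_refund).
So O(not issue_refund) is not derivable, and the apparent clash with O(issue_refund) does not arise.
A world satisfying every obligation exists (e.g. anonymize_voucher=false, close_hatch=false, encrypt_dataset=false, encrypt_minutes=true, escrow_schedule=true, issue_refund=true, lock_door=true, publish_patent=false, quarantine_deed=false, quarantine_prescription=false, verify_minutes=false); no atom is both obligatory and forbidden, so the set is consistent.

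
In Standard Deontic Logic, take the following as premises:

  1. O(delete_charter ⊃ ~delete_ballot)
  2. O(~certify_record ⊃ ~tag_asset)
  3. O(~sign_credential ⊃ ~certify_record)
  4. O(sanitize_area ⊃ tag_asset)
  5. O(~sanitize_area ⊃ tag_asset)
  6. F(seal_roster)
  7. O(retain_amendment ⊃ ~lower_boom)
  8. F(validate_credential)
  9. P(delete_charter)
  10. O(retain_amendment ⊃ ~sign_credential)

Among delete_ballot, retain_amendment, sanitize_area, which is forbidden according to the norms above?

retain_amendment

By case analysis on sanitize_area: premise 4 gives O(sanitize_area ⊃ tag_asset) and premise 5 gives O(~sanitize_area ⊃ tag_asset), so O(tag_asset) either way.
Premise 2, O(~certify_record ⊃ ~tag_asset), contraposes to O(tag_asset ⊃ certify_record); with O(tag_asset) we get O(certify_record).
Premise 3, O(~sign_credential ⊃ ~certify_record), contraposes to O(certify_record ⊃ sign_credential); with O(certify_record) we get O(sign_credential).
Premise 10, O(retain_amendment ⊃ ~sign_credential), contraposes to O(sign_credential ⊃ ~retain_amendment); with O(sign_credential) we get O(~retain_amendment).
So O(~retain_amendment) holds, i.e. retain_amendment is forbidden. None of the other listed options is forbidden under the premises.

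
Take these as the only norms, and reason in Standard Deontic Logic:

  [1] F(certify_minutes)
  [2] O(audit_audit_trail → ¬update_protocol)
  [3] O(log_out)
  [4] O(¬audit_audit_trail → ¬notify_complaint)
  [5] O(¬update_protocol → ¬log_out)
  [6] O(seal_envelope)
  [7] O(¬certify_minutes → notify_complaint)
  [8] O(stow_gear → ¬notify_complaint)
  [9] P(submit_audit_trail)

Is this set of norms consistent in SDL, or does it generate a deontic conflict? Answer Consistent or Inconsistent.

From premise 3 we have O(log_out).
The contrapositive of premise 5 (O(¬update_protocol → ¬log_out)) is O(log_out → update_protocol), and O(log_out) is already established, so O(update_protocol).
Premise 2, O(audit_audit_trail → ¬update_protocol), contraposes to O(update_protocol → ¬audit_audit_trail); with O(update_protocol) we get O(¬audit_audit_trail).
From O(¬audit_audit_trail) and premise 4, O(¬audit_audit_trail → ¬notify_complaint), we obtain O(¬notify_complaint).
The contrapositive of premise 7 (O(¬certify_minutes → notify_complaint)) is O(¬notify_complaint → certify_minutes), and O(¬notify_complaint) is already established, so O(certify_minutes).
Yet premise 1 is F(certify_minutes), i.e. O(¬certify_minutes).
We now have both O(certify_minutes) and O(¬certify_minutes) — certify_minutes is simultaneously obligatory and forbidden, violating the D-axiom.

Inconsistent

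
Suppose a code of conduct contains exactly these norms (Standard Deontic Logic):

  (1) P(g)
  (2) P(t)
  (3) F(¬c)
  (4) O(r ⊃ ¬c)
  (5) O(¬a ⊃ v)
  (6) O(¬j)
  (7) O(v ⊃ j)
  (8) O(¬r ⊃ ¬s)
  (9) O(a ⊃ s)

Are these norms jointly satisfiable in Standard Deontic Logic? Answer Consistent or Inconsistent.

Inconsistent

From premise 6 we have O(¬j).
Premise 7, O(v ⊃ j), contraposes to O(¬j ⊃ ¬v); with O(¬j) we get O(¬v).
Premise 5 is O(¬a ⊃ v); contrapositively O(¬v ⊃ a). Since O(¬v) holds, K gives O(a).
Premise 9 is O(a ⊃ s); since O(a), deontic closure gives O(s).
Premise 8 is O(¬r ⊃ ¬s); contrapositively O(s ⊃ r). Since O(s) holds, K gives O(r).
Applying K to premise 4 (O(r ⊃ ¬c)) and O(r) yields O(¬c).
Yet premise 3 is F(¬c), i.e. O(c).
We now have both O(¬c) and O(c) — c is simultaneously obligatory and forbidden, violating the D-axiom.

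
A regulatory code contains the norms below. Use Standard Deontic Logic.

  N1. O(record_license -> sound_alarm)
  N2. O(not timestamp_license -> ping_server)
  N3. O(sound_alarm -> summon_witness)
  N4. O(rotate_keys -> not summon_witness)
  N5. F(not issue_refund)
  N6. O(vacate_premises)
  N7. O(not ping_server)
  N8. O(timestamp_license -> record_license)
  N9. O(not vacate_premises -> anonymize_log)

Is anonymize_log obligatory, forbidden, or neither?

Premise 9 is O(not vacate_premises -> anonymize_log), but O(not vacate_premises) is not derivable from the premises, so it does not yield O(anonymize_log).
No premise or chain of K-axiom applications forces O(anonymize_log), and none forces O(not anonymize_log). So anonymize_log is neither obligatory nor forbidden under these norms.

Neither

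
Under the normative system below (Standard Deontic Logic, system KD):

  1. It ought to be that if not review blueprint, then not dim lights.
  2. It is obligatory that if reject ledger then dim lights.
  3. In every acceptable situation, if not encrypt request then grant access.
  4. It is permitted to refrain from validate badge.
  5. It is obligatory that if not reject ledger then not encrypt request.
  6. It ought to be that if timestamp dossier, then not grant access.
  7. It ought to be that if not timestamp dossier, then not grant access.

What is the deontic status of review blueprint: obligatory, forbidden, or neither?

Premises 6 and 7 are O(timestamp_dossier → ¬grant_access) and O(¬timestamp_dossier → ¬grant_access); every ideal world satisfies timestamp_dossier or ¬timestamp_dossier, so in either case ¬grant_access holds — hence O(¬grant_access).
Premise 3, O(¬encrypt_request → grant_access), contraposes to O(¬grant_access → encrypt_request); with O(¬grant_access) we get O(encrypt_request).
Premise 5 is O(¬reject_ledger → ¬encrypt_request); contrapositively O(encrypt_request → reject_ledger). Since O(encrypt_request) holds, K gives O(reject_ledger).
Premise 2 is O(reject_ledger → dim_lights); since O(reject_ledger), deontic closure gives O(dim_lights).
Premise 1 is O(¬review_blueprint → ¬dim_lights); contrapositively O(dim_lights → review_blueprint). Since O(dim_lights) holds, K gives O(review_blueprint).
Premise 4 does not contribute to this derivation.
Hence review_blueprint is obligatory.

Obligatory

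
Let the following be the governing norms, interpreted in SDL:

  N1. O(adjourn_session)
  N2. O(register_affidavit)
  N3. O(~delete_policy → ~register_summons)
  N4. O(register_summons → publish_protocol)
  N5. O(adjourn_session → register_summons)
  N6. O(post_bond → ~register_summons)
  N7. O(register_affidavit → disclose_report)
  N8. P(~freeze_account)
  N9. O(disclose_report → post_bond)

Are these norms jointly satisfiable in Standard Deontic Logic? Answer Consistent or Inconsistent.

Premise 2 gives O(register_affidavit).
With premise 7, O(register_affidavit → disclose_report), the K-axiom yields O(disclose_report).
With premise 9, O(disclose_report → post_bond), the K-axiom yields O(post_bond).
With premise 6, O(post_bond → ~register_summons), the K-axiom yields O(~register_summons).
Premise 5 is O(adjourn_session → register_summons); contrapositively O(~register_summons → ~adjourn_session). Since O(~register_summons) holds, K gives O(~adjourn_session).
Yet premise 1 states O(adjourn_session).
We now have both O(~adjourn_session) and O(adjourn_session) — adjourn_session is simultaneously obligatory and forbidden, violating the D-axiom.

Inconsistent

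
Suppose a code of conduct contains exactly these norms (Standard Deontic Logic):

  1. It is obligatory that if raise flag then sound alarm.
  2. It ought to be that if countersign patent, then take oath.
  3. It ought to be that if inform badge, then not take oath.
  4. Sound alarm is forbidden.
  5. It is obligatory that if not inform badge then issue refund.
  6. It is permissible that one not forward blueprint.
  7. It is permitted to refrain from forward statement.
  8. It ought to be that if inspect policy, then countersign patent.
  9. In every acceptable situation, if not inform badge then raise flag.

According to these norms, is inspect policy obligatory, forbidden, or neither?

Premise 4 is F(sound_alarm), i.e. O(¬sound_alarm).
Premise 1 is O(raise_flag → sound_alarm); contrapositively O(¬sound_alarm → ¬raise_flag). Since O(¬sound_alarm) holds, K gives O(¬raise_flag).
Premise 9 is O(¬inform_badge → raise_flag); contrapositively O(¬raise_flag → inform_badge). Since O(¬raise_flag) holds, K gives O(inform_badge).
Premise 3 is O(inform_badge → ¬take_oath); since O(inform_badge), deontic closure gives O(¬take_oath).
The contrapositive of premise 2 (O(countersign_patent → take_oath)) is O(¬take_oath → ¬countersign_patent), and O(¬take_oath) is already established, so O(¬countersign_patent).
Premise 8 is O(inspect_policy → countersign_patent); contrapositively O(¬countersign_patent → ¬inspect_policy). Since O(¬countersign_patent) holds, K gives O(¬inspect_policy).
Premises 5, 6, 7 do not contribute to this derivation.
Thus O(¬inspect_policy), which is F(inspect_policy): inspect_policy is forbidden.

Forbidden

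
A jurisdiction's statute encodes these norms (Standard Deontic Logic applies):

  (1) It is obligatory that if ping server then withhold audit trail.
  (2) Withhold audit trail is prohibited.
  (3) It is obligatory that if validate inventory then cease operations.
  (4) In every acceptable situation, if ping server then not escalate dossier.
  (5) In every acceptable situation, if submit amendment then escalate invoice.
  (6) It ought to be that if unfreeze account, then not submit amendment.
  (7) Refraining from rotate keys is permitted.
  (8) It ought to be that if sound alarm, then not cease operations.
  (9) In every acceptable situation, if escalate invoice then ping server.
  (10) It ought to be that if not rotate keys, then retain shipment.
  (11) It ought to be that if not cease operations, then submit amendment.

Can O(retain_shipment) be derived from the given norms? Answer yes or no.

Premise 10 is O(¬rotate_keys → retain_shipment), but O(¬rotate_keys) is not derivable from the premises (the permission P(¬rotate_keys) asserts only ¬O(rotate_keys), not O(¬rotate_keys)), so it does not yield O(retain_shipment).
No other premise forces O(retain_shipment). An ideal world satisfying every premise can still have retain_shipment false, so O(retain_shipment) is not derivable.

No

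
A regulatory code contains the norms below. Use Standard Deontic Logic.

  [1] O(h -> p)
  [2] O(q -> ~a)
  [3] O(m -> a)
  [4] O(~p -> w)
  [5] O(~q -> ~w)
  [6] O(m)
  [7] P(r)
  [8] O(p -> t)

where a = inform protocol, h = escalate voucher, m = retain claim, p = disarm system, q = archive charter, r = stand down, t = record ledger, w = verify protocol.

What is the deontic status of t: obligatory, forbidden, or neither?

Obligatory

Premise 6 states O(m) outright.
From O(m) and premise 3, O(m -> a), we obtain O(a).
Premise 2 is O(q -> ~a); contrapositively O(a -> ~q). Since O(a) holds, K gives O(~q).
With premise 5, O(~q -> ~w), the K-axiom yields O(~w).
Premise 4, O(~p -> w), contraposes to O(~w -> p); with O(~w) we get O(p).
Premise 8 is O(p -> t); since O(p), deontic closure gives O(t).
Premises 1, 7 do not contribute to this derivation.
Hence t is obligatory.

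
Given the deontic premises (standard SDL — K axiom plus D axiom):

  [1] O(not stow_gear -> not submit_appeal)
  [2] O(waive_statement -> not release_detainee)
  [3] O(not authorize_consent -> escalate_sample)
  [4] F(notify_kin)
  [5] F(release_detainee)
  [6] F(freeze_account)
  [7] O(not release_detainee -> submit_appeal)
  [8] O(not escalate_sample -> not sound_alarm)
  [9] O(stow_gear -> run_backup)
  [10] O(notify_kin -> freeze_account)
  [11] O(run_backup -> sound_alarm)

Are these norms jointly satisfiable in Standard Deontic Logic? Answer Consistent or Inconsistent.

Consistent

Premise 10 is O(notify_kin -> freeze_account), but O(notify_kin) is not derivable from the premises, so it does not yield O(freeze_account).
So O(freeze_account) is not derivable, and the apparent clash with O(not freeze_account) does not arise.
A world satisfying every obligation exists (e.g. authorize_consent=false, escalate_sample=true, freeze_account=false, notify_kin=false, release_detainee=false, run_backup=true, sound_alarm=true, stow_gear=true, submit_appeal=true, waive_statement=false); no atom is both obligatory and forbidden, so the set is consistent.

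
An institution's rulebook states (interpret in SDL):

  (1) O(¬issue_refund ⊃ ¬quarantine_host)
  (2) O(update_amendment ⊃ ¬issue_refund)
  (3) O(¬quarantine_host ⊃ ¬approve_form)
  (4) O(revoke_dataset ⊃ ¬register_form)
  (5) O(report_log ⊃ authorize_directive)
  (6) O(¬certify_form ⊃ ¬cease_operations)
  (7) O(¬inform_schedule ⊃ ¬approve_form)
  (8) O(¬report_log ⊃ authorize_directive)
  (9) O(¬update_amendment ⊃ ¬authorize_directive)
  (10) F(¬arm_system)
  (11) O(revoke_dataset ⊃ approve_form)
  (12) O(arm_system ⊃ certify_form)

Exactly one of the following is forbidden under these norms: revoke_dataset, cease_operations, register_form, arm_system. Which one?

Premises 5 and 8 cover both cases: O(report_log ⊃ authorize_directive) and O(¬report_log ⊃ authorize_directive). Since report_log ∨ ¬report_log is a tautology, O(authorize_directive) follows.
The contrapositive of premise 9 (O(¬update_amendment ⊃ ¬authorize_directive)) is O(authorize_directive ⊃ update_amendment), and O(authorize_directive) is already established, so O(update_amendment).
Applying K to premise 2 (O(update_amendment ⊃ ¬issue_refund)) and O(update_amendment) yields O(¬issue_refund).
With premise 1, O(¬issue_refund ⊃ ¬quarantine_host), the K-axiom yields O(¬quarantine_host).
With premise 3, O(¬quarantine_host ⊃ ¬approve_form), the K-axiom yields O(¬approve_form).
The contrapositive of premise 11 (O(revoke_dataset ⊃ approve_form)) is O(¬approve_form ⊃ ¬revoke_dataset), and O(¬approve_form) is already established, so O(¬revoke_dataset).
So O(¬revoke_dataset) holds, i.e. revoke_dataset is forbidden. None of the other listed options is forbidden under the premises.

revoke_dataset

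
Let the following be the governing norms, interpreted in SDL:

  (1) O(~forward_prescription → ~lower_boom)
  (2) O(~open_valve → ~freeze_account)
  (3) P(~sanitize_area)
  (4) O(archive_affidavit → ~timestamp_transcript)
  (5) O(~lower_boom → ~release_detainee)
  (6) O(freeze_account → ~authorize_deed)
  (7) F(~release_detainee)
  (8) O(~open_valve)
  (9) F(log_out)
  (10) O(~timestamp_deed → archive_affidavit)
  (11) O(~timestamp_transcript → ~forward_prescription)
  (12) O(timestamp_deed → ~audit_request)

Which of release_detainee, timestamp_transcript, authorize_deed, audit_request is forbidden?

audit_request

F(~release_detainee) at premise 7 means O(release_detainee).
Premise 5, O(~lower_boom → ~release_detainee), contraposes to O(release_detainee → lower_boom); with O(release_detainee) we get O(lower_boom).
Premise 1, O(~forward_prescription → ~lower_boom), contraposes to O(lower_boom → forward_prescription); with O(lower_boom) we get O(forward_prescription).
The contrapositive of premise 11 (O(~timestamp_transcript → ~forward_prescription)) is O(forward_prescription → timestamp_transcript), and O(forward_prescription) is already established, so O(timestamp_transcript).
The contrapositive of premise 4 (O(archive_affidavit → ~timestamp_transcript)) is O(timestamp_transcript → ~archive_affidavit), and O(timestamp_transcript) is already established, so O(~archive_affidavit).
The contrapositive of premise 10 (O(~timestamp_deed → archive_affidavit)) is O(~archive_affidavit → timestamp_deed), and O(~archive_affidavit) is already established, so O(timestamp_deed).
Applying K to premise 12 (O(timestamp_deed → ~audit_request)) and O(timestamp_deed) yields O(~audit_request).
So O(~audit_request) holds, i.e. audit_request is forbidden. None of the other listed options is forbidden under the premises.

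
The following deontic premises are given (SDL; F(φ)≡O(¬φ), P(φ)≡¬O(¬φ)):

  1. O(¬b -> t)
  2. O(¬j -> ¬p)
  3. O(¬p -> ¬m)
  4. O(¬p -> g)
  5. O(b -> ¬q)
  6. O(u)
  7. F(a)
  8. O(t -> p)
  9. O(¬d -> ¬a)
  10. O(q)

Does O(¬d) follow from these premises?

Premise 9 is O(¬d -> ¬a); even if O(¬a) held, inferring O(¬d) would be affirming the consequent — invalid.
No other premise forces O(¬d). An ideal world satisfying every premise can still have ¬d false, so O(¬d) is not derivable.

No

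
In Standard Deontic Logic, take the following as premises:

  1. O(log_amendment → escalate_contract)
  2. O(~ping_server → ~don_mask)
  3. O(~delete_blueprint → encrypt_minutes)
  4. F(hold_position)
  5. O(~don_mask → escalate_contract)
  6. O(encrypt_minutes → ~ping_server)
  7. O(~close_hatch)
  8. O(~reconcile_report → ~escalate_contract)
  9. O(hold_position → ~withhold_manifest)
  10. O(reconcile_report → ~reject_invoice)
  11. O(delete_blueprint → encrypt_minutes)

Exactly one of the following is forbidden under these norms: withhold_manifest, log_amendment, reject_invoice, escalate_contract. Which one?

By case analysis on delete_blueprint: premise 11 gives O(delete_blueprint → encrypt_minutes) and premise 3 gives O(~delete_blueprint → encrypt_minutes), so O(encrypt_minutes) either way.
With premise 6, O(encrypt_minutes → ~ping_server), the K-axiom yields O(~ping_server).
Applying K to premise 2 (O(~ping_server → ~don_mask)) and O(~ping_server) yields O(~don_mask).
From O(~don_mask) and premise 5, O(~don_mask → escalate_contract), we obtain O(escalate_contract).
The contrapositive of premise 8 (O(~reconcile_report → ~escalate_contract)) is O(escalate_contract → reconcile_report), and O(escalate_contract) is already established, so O(reconcile_report).
With premise 10, O(reconcile_report → ~reject_invoice), the K-axiom yields O(~reject_invoice).
So O(~reject_invoice) holds, i.e. reject_invoice is forbidden. None of the other listed options is forbidden under the premises.

reject_invoice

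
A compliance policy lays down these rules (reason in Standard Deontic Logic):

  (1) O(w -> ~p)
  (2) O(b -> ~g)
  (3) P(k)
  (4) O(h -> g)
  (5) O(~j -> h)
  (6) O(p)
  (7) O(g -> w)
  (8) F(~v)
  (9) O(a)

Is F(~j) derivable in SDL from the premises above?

From premise 6 we have O(p).
Premise 1, O(w -> ~p), contraposes to O(p -> ~w); with O(p) we get O(~w).
The contrapositive of premise 7 (O(g -> w)) is O(~w -> ~g), and O(~w) is already established, so O(~g).
The contrapositive of premise 4 (O(h -> g)) is O(~g -> ~h), and O(~g) is already established, so O(~h).
The contrapositive of premise 5 (O(~j -> h)) is O(~h -> j), and O(~h) is already established, so O(j).
Premises 2, 3, 8, 9 do not contribute to this derivation.
So O(j) holds, i.e. F(~j). The claim follows.

Yes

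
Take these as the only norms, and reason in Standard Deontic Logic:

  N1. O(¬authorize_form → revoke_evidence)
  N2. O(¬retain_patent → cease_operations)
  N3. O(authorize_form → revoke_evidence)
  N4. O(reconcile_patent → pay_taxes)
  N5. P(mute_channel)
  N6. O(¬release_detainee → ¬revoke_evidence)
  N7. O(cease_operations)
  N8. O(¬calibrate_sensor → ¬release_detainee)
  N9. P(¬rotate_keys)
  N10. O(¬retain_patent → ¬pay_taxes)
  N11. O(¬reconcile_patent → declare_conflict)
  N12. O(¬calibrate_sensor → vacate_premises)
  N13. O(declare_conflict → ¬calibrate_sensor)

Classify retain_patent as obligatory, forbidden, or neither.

By case analysis on ¬authorize_form: premise 1 gives O(¬authorize_form → revoke_evidence) and premise 3 gives O(authorize_form → revoke_evidence), so O(revoke_evidence) either way.
Premise 6, O(¬release_detainee → ¬revoke_evidence), contraposes to O(revoke_evidence → release_detainee); with O(revoke_evidence) we get O(release_detainee).
Premise 8 is O(¬calibrate_sensor → ¬release_detainee); contrapositively O(release_detainee → calibrate_sensor). Since O(release_detainee) holds, K gives O(calibrate_sensor).
The contrapositive of premise 13 (O(declare_conflict → ¬calibrate_sensor)) is O(calibrate_sensor → ¬declare_conflict), and O(calibrate_sensor) is already established, so O(¬declare_conflict).
Premise 11, O(¬reconcile_patent → declare_conflict), contraposes to O(¬declare_conflict → reconcile_patent); with O(¬declare_conflict) we get O(reconcile_patent).
Premise 4 is O(reconcile_patent → pay_taxes); since O(reconcile_patent), deontic closure gives O(pay_taxes).
The contrapositive of premise 10 (O(¬retain_patent → ¬pay_taxes)) is O(pay_taxes → retain_patent), and O(pay_taxes) is already established, so O(retain_patent).
Premises 2, 5, 7, 9, 12 do not contribute to this derivation.
Hence retain_patent is obligatory.

Obligatory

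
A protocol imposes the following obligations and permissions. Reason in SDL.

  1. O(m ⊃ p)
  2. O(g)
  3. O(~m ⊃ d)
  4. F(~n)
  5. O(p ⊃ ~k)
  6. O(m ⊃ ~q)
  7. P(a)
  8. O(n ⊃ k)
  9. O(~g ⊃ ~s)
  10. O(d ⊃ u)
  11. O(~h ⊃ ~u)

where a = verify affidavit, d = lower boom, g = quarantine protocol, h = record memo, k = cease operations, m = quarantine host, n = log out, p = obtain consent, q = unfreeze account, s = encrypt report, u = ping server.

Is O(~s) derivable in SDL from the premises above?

Premise 9 is O(~g ⊃ ~s), but O(~g) is not derivable from the premises, so it does not yield O(~s).
No other premise forces O(~s). An ideal world satisfying every premise can still have ~s false, so O(~s) is not derivable.

No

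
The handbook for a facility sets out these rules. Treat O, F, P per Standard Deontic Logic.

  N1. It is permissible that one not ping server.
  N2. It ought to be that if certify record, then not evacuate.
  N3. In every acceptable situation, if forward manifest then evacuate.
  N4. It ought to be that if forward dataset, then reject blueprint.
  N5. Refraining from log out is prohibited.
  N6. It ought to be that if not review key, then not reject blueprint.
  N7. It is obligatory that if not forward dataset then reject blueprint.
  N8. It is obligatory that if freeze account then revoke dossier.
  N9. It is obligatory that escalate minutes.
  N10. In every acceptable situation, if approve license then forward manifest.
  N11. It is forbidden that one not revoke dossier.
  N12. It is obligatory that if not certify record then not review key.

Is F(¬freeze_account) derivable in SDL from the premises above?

No

Premise 8 is O(freeze_account → revoke_dossier); even if O(revoke_dossier) held, inferring O(freeze_account) would be affirming the consequent — invalid.
No other premise forces O(freeze_account). An ideal world satisfying every premise can still have ¬freeze_account true, so F(¬freeze_account) is not derivable.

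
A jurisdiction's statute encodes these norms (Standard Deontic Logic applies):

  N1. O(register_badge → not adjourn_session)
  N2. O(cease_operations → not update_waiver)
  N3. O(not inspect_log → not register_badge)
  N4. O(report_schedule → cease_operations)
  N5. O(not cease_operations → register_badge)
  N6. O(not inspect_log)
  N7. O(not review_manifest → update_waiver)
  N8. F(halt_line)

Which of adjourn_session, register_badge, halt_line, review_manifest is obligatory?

review_manifest

Premise 6 gives O(not inspect_log).
With premise 3, O(not inspect_log → not register_badge), the K-axiom yields O(not register_badge).
Premise 5 is O(not cease_operations → register_badge); contrapositively O(not register_badge → cease_operations). Since O(not register_badge) holds, K gives O(cease_operations).
Premise 2 is O(cease_operations → not update_waiver); since O(cease_operations), deontic closure gives O(not update_waiver).
Premise 7, O(not review_manifest → update_waiver), contraposes to O(not update_waiver → review_manifest); with O(not update_waiver) we get O(review_manifest).
So O(review_manifest) holds — review_manifest is obligatory. None of the other listed options is made obligatory by any chain of premises.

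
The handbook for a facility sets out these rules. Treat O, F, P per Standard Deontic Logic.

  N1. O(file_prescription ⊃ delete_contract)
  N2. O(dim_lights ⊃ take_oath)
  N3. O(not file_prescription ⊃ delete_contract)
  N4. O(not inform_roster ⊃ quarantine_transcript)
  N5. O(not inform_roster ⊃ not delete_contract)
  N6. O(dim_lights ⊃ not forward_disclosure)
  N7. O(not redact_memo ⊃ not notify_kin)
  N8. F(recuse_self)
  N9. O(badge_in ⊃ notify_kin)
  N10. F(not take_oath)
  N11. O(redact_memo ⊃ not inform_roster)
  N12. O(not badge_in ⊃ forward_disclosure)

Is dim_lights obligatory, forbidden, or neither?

Forbidden

Premises 1 and 3 cover both cases: O(file_prescription ⊃ delete_contract) and O(not file_prescription ⊃ delete_contract). Since file_prescription ∨ not file_prescription is a tautology, O(delete_contract) follows.
The contrapositive of premise 5 (O(not inform_roster ⊃ not delete_contract)) is O(delete_contract ⊃ inform_roster), and O(delete_contract) is already established, so O(inform_roster).
The contrapositive of premise 11 (O(redact_memo ⊃ not inform_roster)) is O(inform_roster ⊃ not redact_memo), and O(inform_roster) is already established, so O(not redact_memo).
Premise 7 is O(not redact_memo ⊃ not notify_kin); since O(not redact_memo), deontic closure gives O(not notify_kin).
Premise 9 is O(badge_in ⊃ notify_kin); contrapositively O(not notify_kin ⊃ not badge_in). Since O(not notify_kin) holds, K gives O(not badge_in).
Premise 12 is O(not badge_in ⊃ forward_disclosure); since O(not badge_in), deontic closure gives O(forward_disclosure).
Premise 6, O(dim_lights ⊃ not forward_disclosure), contraposes to O(forward_disclosure ⊃ not dim_lights); with O(forward_disclosure) we get O(not dim_lights).
Premises 2, 4, 8, 10 do not contribute to this derivation.
Thus O(not dim_lights), which is F(dim_lights): dim_lights is forbidden.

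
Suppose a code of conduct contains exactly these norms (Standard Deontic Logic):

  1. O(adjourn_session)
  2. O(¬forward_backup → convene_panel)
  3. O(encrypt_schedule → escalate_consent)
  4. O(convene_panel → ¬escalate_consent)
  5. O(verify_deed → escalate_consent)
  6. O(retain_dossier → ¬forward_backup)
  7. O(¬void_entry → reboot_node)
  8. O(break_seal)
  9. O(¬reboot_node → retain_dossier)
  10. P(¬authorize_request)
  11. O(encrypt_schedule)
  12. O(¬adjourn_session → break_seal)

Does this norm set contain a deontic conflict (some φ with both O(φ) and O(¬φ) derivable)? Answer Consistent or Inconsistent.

Premise 12 is O(¬adjourn_session → break_seal); even if O(break_seal) held, inferring O(¬adjourn_session) would be affirming the consequent — invalid.
So O(¬adjourn_session) is not derivable, and the apparent clash with O(adjourn_session) does not arise.
A world satisfying every obligation exists (e.g. adjourn_session=true, authorize_request=false, break_seal=true, convene_panel=false, encrypt_schedule=true, escalate_consent=true, forward_backup=true, reboot_node=true, retain_dossier=false, verify_deed=false, void_entry=false); no atom is both obligatory and forbidden, so the set is consistent.

Consistent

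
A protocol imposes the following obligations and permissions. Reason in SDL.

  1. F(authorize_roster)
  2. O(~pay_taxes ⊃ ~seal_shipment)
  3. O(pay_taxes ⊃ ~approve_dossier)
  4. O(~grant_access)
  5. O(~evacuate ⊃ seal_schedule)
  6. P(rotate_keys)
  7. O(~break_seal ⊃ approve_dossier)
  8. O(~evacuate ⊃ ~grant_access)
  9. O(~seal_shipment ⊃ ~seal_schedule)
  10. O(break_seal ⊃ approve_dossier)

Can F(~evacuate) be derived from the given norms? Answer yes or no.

Yes

Premises 10 and 7 are O(break_seal ⊃ approve_dossier) and O(~break_seal ⊃ approve_dossier); every ideal world satisfies break_seal or ~break_seal, so in either case approve_dossier holds — hence O(approve_dossier).
Premise 3 is O(pay_taxes ⊃ ~approve_dossier); contrapositively O(approve_dossier ⊃ ~pay_taxes). Since O(approve_dossier) holds, K gives O(~pay_taxes).
Premise 2 is O(~pay_taxes ⊃ ~seal_shipment); since O(~pay_taxes), deontic closure gives O(~seal_shipment).
Premise 9 is O(~seal_shipment ⊃ ~seal_schedule); since O(~seal_shipment), deontic closure gives O(~seal_schedule).
Premise 5, O(~evacuate ⊃ seal_schedule), contraposes to O(~seal_schedule ⊃ evacuate); with O(~seal_schedule) we get O(evacuate).
Premises 1, 4, 6, 8 do not contribute to this derivation.
So O(evacuate) holds, i.e. F(~evacuate). The claim follows.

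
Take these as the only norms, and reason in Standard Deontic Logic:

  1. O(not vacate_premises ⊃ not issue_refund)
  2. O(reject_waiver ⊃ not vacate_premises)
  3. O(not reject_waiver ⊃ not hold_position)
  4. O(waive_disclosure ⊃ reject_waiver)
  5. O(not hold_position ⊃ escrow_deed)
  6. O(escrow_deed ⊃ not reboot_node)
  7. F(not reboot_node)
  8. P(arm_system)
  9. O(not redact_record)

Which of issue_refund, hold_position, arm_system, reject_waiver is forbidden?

issue_refund

F(not reboot_node) at premise 7 means O(reboot_node).
The contrapositive of premise 6 (O(escrow_deed ⊃ not reboot_node)) is O(reboot_node ⊃ not escrow_deed), and O(reboot_node) is already established, so O(not escrow_deed).
Premise 5, O(not hold_position ⊃ escrow_deed), contraposes to O(not escrow_deed ⊃ hold_position); with O(not escrow_deed) we get O(hold_position).
The contrapositive of premise 3 (O(not reject_waiver ⊃ not hold_position)) is O(hold_position ⊃ reject_waiver), and O(hold_position) is already established, so O(reject_waiver).
From O(reject_waiver) and premise 2, O(reject_waiver ⊃ not vacate_premises), we obtain O(not vacate_premises).
Premise 1 is O(not vacate_premises ⊃ not issue_refund); since O(not vacate_premises), deontic closure gives O(not issue_refund).
So O(not issue_refund) holds, i.e. issue_refund is forbidden. None of the other listed options is forbidden under the premises.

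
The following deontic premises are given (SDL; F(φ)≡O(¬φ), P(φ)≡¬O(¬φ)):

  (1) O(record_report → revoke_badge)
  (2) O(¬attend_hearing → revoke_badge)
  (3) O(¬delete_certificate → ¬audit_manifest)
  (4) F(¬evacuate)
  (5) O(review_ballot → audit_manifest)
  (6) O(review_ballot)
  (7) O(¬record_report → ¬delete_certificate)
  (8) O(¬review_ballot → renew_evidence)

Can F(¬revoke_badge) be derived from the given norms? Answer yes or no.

Yes

From premise 6 we have O(review_ballot).
Applying K to premise 5 (O(review_ballot → audit_manifest)) and O(review_ballot) yields O(audit_manifest).
Premise 3, O(¬delete_certificate → ¬audit_manifest), contraposes to O(audit_manifest → delete_certificate); with O(audit_manifest) we get O(delete_certificate).
Premise 7 is O(¬record_report → ¬delete_certificate); contrapositively O(delete_certificate → record_report). Since O(delete_certificate) holds, K gives O(record_report).
Applying K to premise 1 (O(record_report → revoke_badge)) and O(record_report) yields O(revoke_badge).
Premises 2, 4, 8 do not contribute to this derivation.
So O(revoke_badge) holds, i.e. F(¬revoke_badge). The claim follows.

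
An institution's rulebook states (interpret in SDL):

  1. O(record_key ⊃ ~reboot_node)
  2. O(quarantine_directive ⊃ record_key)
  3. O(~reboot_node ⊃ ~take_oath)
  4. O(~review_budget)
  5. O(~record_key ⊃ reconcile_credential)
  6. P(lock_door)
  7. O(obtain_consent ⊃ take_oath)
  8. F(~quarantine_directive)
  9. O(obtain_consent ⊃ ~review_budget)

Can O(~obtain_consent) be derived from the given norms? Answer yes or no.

F(~quarantine_directive) at premise 8 means O(quarantine_directive).
Applying K to premise 2 (O(quarantine_directive ⊃ record_key)) and O(quarantine_directive) yields O(record_key).
Premise 1 is O(record_key ⊃ ~reboot_node); since O(record_key), deontic closure gives O(~reboot_node).
Applying K to premise 3 (O(~reboot_node ⊃ ~take_oath)) and O(~reboot_node) yields O(~take_oath).
Premise 7, O(obtain_consent ⊃ take_oath), contraposes to O(~take_oath ⊃ ~obtain_consent); with O(~take_oath) we get O(~obtain_consent).
Premises 4, 5, 6, 9 do not contribute to this derivation.
So O(~obtain_consent) follows.

Yes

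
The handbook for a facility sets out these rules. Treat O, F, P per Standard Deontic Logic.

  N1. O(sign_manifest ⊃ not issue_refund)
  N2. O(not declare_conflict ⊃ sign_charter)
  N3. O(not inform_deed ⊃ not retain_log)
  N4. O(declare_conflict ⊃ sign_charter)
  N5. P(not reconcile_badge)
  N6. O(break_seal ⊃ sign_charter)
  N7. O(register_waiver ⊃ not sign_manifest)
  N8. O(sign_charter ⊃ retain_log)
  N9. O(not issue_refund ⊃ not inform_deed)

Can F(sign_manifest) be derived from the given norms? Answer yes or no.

By case analysis on declare_conflict: premise 4 gives O(declare_conflict ⊃ sign_charter) and premise 2 gives O(not declare_conflict ⊃ sign_charter), so O(sign_charter) either way.
From O(sign_charter) and premise 8, O(sign_charter ⊃ retain_log), we obtain O(retain_log).
Premise 3 is O(not inform_deed ⊃ not retain_log); contrapositively O(retain_log ⊃ inform_deed). Since O(retain_log) holds, K gives O(inform_deed).
Premise 9, O(not issue_refund ⊃ not inform_deed), contraposes to O(inform_deed ⊃ issue_refund); with O(inform_deed) we get O(issue_refund).
Premise 1 is O(sign_manifest ⊃ not issue_refund); contrapositively O(issue_refund ⊃ not sign_manifest). Since O(issue_refund) holds, K gives O(not sign_manifest).
Premises 5, 6, 7 do not contribute to this derivation.
So O(not sign_manifest) holds, i.e. F(sign_manifest). The claim follows.

Yes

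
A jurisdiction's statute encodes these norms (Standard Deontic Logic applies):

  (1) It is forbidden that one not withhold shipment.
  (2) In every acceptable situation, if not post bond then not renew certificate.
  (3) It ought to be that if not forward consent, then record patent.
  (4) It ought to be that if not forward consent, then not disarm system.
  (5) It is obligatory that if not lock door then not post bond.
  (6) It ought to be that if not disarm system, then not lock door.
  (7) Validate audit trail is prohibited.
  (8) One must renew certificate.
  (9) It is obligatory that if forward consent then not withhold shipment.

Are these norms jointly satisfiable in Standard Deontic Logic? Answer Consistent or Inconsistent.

Inconsistent

Premise 8 gives O(renew_certificate).
The contrapositive of premise 2 (O(¬post_bond → ¬renew_certificate)) is O(renew_certificate → post_bond), and O(renew_certificate) is already established, so O(post_bond).
The contrapositive of premise 5 (O(¬lock_door → ¬post_bond)) is O(post_bond → lock_door), and O(post_bond) is already established, so O(lock_door).
Premise 6, O(¬disarm_system → ¬lock_door), contraposes to O(lock_door → disarm_system); with O(lock_door) we get O(disarm_system).
Premise 4 is O(¬forward_consent → ¬disarm_system); contrapositively O(disarm_system → forward_consent). Since O(disarm_system) holds, K gives O(forward_consent).
Premise 9 is O(forward_consent → ¬withhold_shipment); since O(forward_consent), deontic closure gives O(¬withhold_shipment).
Yet premise 1 is F(¬withhold_shipment), i.e. O(withhold_shipment).
We now have both O(¬withhold_shipment) and O(withhold_shipment) — withhold_shipment is simultaneously obligatory and forbidden, violating the D-axiom.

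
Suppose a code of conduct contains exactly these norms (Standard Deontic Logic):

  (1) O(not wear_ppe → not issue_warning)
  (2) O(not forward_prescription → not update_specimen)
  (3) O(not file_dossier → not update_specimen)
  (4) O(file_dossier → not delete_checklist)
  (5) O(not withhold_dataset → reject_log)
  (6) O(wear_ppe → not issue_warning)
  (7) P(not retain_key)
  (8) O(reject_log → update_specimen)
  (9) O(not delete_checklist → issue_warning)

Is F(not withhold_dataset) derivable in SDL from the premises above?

Yes

Premises 1 and 6 are O(not wear_ppe → not issue_warning) and O(wear_ppe → not issue_warning); every ideal world satisfies not wear_ppe or wear_ppe, so in either case not issue_warning holds — hence O(not issue_warning).
Premise 9, O(not delete_checklist → issue_warning), contraposes to O(not issue_warning → delete_checklist); with O(not issue_warning) we get O(delete_checklist).
Premise 4 is O(file_dossier → not delete_checklist); contrapositively O(delete_checklist → not file_dossier). Since O(delete_checklist) holds, K gives O(not file_dossier).
With premise 3, O(not file_dossier → not update_specimen), the K-axiom yields O(not update_specimen).
Premise 8, O(reject_log → update_specimen), contraposes to O(not update_specimen → not reject_log); with O(not update_specimen) we get O(not reject_log).
The contrapositive of premise 5 (O(not withhold_dataset → reject_log)) is O(not reject_log → withhold_dataset), and O(not reject_log) is already established, so O(withhold_dataset).
Premises 2, 7 do not contribute to this derivation.
So O(withhold_dataset) holds, i.e. F(not withhold_dataset). The claim follows.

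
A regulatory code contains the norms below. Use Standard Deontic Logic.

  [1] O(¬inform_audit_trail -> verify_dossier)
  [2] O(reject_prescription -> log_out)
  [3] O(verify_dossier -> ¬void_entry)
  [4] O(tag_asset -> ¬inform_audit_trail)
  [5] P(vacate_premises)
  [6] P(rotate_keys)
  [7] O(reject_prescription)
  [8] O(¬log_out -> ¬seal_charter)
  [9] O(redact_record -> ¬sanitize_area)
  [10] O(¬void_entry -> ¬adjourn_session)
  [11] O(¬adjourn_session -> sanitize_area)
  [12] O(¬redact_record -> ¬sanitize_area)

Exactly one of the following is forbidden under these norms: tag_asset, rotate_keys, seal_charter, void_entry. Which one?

Premises 12 and 9 cover both cases: O(¬redact_record -> ¬sanitize_area) and O(redact_record -> ¬sanitize_area). Since ¬redact_record ∨ redact_record is a tautology, O(¬sanitize_area) follows.
The contrapositive of premise 11 (O(¬adjourn_session -> sanitize_area)) is O(¬sanitize_area -> adjourn_session), and O(¬sanitize_area) is already established, so O(adjourn_session).
Premise 10 is O(¬void_entry -> ¬adjourn_session); contrapositively O(adjourn_session -> void_entry). Since O(adjourn_session) holds, K gives O(void_entry).
The contrapositive of premise 3 (O(verify_dossier -> ¬void_entry)) is O(void_entry -> ¬verify_dossier), and O(void_entry) is already established, so O(¬verify_dossier).
Premise 1, O(¬inform_audit_trail -> verify_dossier), contraposes to O(¬verify_dossier -> inform_audit_trail); with O(¬verify_dossier) we get O(inform_audit_trail).
Premise 4, O(tag_asset -> ¬inform_audit_trail), contraposes to O(inform_audit_trail -> ¬tag_asset); with O(inform_audit_trail) we get O(¬tag_asset).
So O(¬tag_asset) holds, i.e. tag_asset is forbidden. None of the other listed options is forbidden under the premises.

tag_asset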